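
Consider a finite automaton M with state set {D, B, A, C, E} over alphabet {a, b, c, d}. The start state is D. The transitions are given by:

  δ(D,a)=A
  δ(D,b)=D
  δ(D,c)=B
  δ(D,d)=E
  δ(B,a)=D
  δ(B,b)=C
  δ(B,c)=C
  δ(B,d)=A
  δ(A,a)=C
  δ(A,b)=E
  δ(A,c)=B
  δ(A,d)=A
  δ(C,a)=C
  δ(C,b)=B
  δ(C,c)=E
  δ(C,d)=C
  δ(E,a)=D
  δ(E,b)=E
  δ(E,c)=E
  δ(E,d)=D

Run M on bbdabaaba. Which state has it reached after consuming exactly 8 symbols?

B

D → D → D → E → D → D → A → C → B
After 8 symbols: B.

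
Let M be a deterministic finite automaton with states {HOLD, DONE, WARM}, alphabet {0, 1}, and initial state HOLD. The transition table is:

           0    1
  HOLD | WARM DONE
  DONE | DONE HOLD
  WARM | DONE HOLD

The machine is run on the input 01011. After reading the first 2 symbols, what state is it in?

HOLD

Trace: HOLD -0-> WARM -1-> HOLD
After 2 symbols: HOLD.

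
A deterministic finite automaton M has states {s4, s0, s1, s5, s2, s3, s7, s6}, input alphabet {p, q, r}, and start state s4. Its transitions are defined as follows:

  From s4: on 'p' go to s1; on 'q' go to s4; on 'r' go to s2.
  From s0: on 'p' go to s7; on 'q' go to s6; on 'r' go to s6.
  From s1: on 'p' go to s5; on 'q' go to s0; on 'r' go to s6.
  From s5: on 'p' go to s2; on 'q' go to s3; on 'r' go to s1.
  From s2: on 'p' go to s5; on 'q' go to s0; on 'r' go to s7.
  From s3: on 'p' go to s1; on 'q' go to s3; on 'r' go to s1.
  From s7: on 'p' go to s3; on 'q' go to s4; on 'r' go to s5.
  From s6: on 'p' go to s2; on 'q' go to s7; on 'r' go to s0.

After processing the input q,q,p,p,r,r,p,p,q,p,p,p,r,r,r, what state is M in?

s1

start at s4
read 'q': s4 → s4
read 'q': s4 → s4
read 'p': s4 → s1
read 'p': s1 → s5
read 'r': s5 → s1
read 'r': s1 → s6
read 'p': s6 → s2
read 'p': s2 → s5
read 'q': s5 → s3
read 'p': s3 → s1
read 'p': s1 → s5
read 'p': s5 → s2
read 'r': s2 → s7
read 'r': s7 → s5
read 'r': s5 → s1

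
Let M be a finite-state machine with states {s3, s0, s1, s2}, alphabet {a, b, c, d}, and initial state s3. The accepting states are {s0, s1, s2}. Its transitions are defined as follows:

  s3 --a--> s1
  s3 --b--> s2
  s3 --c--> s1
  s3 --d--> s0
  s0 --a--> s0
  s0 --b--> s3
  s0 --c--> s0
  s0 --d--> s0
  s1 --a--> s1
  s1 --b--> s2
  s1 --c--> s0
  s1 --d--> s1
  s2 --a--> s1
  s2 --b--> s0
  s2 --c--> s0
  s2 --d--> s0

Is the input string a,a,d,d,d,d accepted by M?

Yes

start at s3
read 'a': s3 → s1
read 'a': s1 → s1
read 'd': s1 → s1
read 'd': s1 → s1
read 'd': s1 → s1
read 'd': s1 → s1
End state s1 is accepting.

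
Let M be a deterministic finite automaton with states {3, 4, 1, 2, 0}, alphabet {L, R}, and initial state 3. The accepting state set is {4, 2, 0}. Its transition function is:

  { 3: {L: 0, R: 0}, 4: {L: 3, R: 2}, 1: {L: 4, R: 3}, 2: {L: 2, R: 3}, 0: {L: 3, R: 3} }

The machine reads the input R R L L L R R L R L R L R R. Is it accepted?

Trace: 3 -R-> 0 -R-> 3 -L-> 0 -L-> 3 -L-> 0 -R-> 3 -R-> 0 -L-> 3 -R-> 0 -L-> 3 -R-> 0 -L-> 3 -R-> 0 -R-> 3
End state 3 is not accepting.

No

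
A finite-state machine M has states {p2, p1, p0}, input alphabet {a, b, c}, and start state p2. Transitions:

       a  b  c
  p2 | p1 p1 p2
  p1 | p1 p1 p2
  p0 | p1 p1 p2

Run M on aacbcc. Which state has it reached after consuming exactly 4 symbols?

Trace: p2 -a-> p1 -a-> p1 -c-> p2 -b-> p1
After 4 symbols: p1.

p1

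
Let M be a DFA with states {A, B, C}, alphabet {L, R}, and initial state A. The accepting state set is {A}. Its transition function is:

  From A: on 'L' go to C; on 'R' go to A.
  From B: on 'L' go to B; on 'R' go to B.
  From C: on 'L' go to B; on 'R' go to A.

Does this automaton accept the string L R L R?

start at A
read 'L': A → C
read 'R': C → A
read 'L': A → C
read 'R': C → A
End state A is accepting.

Yes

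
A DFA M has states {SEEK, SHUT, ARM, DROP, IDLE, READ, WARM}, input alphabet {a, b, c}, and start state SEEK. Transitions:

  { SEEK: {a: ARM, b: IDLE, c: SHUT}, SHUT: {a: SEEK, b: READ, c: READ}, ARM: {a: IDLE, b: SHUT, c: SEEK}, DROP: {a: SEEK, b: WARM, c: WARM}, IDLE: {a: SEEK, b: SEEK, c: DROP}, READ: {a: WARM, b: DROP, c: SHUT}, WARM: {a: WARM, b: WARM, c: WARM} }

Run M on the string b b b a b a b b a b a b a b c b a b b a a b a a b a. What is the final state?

WARM

SEEK → IDLE → SEEK → IDLE → SEEK → IDLE → SEEK → IDLE → SEEK → ARM → SHUT → SEEK → IDLE → SEEK → IDLE → DROP → WARM → WARM → WARM → WARM → WARM → WARM → WARM → WARM → WARM → WARM → WARM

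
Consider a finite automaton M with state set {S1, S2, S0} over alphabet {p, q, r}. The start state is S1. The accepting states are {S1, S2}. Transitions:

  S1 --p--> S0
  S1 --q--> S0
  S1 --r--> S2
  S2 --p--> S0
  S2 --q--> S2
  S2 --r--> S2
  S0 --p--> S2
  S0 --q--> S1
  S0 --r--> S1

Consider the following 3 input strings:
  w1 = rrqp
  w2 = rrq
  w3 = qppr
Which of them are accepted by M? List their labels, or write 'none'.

w2, w3

w1: S1 → S2 → S2 → S2 → S0  → end S0, rejected
w2: S1 → S2 → S2 → S2  → end S2, accepted
w3: S1 → S0 → S2 → S0 → S1  → end S1, accepted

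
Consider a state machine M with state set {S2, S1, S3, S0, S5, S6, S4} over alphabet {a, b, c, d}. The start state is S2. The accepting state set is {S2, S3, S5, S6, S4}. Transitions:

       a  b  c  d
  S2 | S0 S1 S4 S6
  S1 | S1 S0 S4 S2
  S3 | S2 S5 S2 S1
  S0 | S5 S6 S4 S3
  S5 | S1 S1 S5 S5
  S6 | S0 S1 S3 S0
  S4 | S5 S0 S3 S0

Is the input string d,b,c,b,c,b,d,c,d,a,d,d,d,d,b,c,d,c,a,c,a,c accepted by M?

Yes

Trace: S2 -d-> S6 -b-> S1 -c-> S4 -b-> S0 -c-> S4 -b-> S0 -d-> S3 -c-> S2 -d-> S6 -a-> S0 -d-> S3 -d-> S1 -d-> S2 -d-> S6 -b-> S1 -c-> S4 -d-> S0 -c-> S4 -a-> S5 -c-> S5 -a-> S1 -c-> S4
End state S4 is accepting.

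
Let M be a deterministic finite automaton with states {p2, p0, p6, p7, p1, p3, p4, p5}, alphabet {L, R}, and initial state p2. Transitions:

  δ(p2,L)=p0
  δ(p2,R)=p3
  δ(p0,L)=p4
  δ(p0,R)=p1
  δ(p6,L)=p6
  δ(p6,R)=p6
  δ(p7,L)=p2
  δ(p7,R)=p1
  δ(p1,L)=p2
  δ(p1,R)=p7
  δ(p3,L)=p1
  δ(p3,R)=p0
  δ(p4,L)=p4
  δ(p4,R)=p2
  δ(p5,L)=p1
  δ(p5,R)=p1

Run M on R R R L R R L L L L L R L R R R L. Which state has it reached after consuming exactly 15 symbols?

Trace: p2 -R-> p3 -R-> p0 -R-> p1 -L-> p2 -R-> p3 -R-> p0 -L-> p4 -L-> p4 -L-> p4 -L-> p4 -L-> p4 -R-> p2 -L-> p0 -R-> p1 -R-> p7
After 15 symbols: p7.

p7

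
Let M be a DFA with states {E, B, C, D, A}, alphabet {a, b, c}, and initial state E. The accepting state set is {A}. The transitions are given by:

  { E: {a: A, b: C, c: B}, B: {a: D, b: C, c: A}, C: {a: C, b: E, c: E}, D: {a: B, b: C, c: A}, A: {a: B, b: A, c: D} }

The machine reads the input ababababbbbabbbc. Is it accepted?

No

E → A → A → B → C → C → E → A → A → A → A → A → B → C → E → C → E
End state E is not accepting.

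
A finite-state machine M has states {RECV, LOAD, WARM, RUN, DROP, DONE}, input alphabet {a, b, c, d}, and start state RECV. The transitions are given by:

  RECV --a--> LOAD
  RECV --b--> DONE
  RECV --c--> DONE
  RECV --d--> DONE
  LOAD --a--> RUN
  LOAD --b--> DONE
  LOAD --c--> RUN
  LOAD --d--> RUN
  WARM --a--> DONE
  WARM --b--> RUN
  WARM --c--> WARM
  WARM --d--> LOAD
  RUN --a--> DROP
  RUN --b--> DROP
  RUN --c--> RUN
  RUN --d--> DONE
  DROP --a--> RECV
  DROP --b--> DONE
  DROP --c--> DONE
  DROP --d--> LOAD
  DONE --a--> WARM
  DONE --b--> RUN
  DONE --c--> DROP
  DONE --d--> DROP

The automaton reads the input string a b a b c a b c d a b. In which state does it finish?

DROP

start at RECV
read 'a': RECV → LOAD
read 'b': LOAD → DONE
read 'a': DONE → WARM
read 'b': WARM → RUN
read 'c': RUN → RUN
read 'a': RUN → DROP
read 'b': DROP → DONE
read 'c': DONE → DROP
read 'd': DROP → LOAD
read 'a': LOAD → RUN
read 'b': RUN → DROP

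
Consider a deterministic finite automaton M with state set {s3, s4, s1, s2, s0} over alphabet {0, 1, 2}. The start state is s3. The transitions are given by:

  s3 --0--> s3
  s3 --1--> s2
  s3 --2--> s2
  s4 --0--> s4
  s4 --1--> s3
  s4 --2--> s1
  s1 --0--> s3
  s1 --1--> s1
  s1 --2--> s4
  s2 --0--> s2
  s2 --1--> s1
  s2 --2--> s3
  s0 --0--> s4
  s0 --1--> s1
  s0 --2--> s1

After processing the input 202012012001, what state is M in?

s2

s3 → s2 → s2 → s3 → s3 → s2 → s3 → s3 → s2 → s3 → s3 → s3 → s2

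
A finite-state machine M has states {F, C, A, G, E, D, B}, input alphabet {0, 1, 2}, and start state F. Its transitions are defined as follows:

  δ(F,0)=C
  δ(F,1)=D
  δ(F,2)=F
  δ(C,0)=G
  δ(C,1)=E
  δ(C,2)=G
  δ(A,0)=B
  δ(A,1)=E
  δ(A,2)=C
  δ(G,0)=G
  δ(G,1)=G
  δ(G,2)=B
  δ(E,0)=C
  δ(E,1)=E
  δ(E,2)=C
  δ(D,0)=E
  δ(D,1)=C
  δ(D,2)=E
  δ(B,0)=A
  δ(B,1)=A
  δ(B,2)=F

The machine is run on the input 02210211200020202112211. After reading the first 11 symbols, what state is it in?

G

F → C → G → B → A → B → F → D → C → G → G → G
After 11 symbols: G.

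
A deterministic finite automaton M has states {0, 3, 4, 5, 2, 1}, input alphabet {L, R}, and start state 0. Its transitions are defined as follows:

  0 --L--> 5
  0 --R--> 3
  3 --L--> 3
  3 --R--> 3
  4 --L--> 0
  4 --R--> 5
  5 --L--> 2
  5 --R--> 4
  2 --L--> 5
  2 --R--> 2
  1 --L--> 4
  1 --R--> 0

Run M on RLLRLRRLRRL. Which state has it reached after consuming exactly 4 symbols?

0 → 3 → 3 → 3 → 3
After 4 symbols: 3.

3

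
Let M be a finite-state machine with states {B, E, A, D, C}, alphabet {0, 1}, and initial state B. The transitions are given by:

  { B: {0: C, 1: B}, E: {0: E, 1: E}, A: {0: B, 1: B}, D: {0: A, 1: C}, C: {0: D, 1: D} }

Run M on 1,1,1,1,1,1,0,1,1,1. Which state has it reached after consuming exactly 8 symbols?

D

Trace: B -1-> B -1-> B -1-> B -1-> B -1-> B -1-> B -0-> C -1-> D
After 8 symbols: D.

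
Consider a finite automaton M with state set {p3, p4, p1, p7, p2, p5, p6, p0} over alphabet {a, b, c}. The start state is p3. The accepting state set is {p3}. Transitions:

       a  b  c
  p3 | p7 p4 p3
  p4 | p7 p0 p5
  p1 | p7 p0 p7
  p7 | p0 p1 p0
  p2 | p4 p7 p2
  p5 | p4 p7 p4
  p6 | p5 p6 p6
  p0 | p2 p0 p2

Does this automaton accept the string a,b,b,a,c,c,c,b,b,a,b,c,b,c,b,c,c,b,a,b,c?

Trace: p3 -a-> p7 -b-> p1 -b-> p0 -a-> p2 -c-> p2 -c-> p2 -c-> p2 -b-> p7 -b-> p1 -a-> p7 -b-> p1 -c-> p7 -b-> p1 -c-> p7 -b-> p1 -c-> p7 -c-> p0 -b-> p0 -a-> p2 -b-> p7 -c-> p0
End state p0 is not accepting.

No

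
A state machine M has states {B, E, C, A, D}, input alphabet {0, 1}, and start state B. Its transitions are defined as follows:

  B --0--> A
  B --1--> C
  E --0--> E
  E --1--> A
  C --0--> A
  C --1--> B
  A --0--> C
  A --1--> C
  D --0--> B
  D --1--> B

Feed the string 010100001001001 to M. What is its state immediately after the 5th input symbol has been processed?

A

start at B
read '0': B → A
read '1': A → C
read '0': C → A
read '1': A → C
read '0': C → A
After 5 symbols: A.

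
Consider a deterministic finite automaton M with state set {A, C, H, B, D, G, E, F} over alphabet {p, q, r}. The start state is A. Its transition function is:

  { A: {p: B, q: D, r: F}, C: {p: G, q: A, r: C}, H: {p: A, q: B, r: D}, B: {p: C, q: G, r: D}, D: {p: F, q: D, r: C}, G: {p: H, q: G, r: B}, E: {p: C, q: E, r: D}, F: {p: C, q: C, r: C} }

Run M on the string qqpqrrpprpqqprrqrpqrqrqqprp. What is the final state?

A → D → D → F → C → C → C → G → H → D → F → C → A → B → D → C → A → F → C → A → F → C → C → A → D → F → C → G

G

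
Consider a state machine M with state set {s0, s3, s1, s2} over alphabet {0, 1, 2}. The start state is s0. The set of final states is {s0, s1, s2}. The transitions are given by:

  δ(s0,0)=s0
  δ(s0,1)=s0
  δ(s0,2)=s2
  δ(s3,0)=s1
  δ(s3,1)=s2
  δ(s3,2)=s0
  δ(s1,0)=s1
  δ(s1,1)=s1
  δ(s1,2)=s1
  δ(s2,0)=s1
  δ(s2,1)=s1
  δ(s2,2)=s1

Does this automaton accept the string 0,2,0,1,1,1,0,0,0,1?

s0 → s0 → s2 → s1 → s1 → s1 → s1 → s1 → s1 → s1 → s1
End state s1 is accepting.

Yes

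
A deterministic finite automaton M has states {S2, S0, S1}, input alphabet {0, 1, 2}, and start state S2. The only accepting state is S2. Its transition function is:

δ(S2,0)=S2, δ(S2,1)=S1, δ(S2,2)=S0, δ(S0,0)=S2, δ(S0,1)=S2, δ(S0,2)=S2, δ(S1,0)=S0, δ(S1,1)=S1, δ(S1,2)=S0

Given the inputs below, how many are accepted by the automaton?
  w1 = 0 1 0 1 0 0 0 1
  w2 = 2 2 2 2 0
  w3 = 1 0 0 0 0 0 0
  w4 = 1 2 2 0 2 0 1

w1:
  start at S2
  read '0': S2 → S2
  read '1': S2 → S1
  read '0': S1 → S0
  read '1': S0 → S2
  read '0': S2 → S2
  read '0': S2 → S2
  read '0': S2 → S2
  read '1': S2 → S1
  end S1, rejected
w2:
  start at S2
  read '2': S2 → S0
  read '2': S0 → S2
  read '2': S2 → S0
  read '2': S0 → S2
  read '0': S2 → S2
  end S2, accepted
w3:
  start at S2
  read '1': S2 → S1
  read '0': S1 → S0
  read '0': S0 → S2
  read '0': S2 → S2
  read '0': S2 → S2
  read '0': S2 → S2
  read '0': S2 → S2
  end S2, accepted
w4:
  start at S2
  read '1': S2 → S1
  read '2': S1 → S0
  read '2': S0 → S2
  read '0': S2 → S2
  read '2': S2 → S0
  read '0': S0 → S2
  read '1': S2 → S1
  end S1, rejected

2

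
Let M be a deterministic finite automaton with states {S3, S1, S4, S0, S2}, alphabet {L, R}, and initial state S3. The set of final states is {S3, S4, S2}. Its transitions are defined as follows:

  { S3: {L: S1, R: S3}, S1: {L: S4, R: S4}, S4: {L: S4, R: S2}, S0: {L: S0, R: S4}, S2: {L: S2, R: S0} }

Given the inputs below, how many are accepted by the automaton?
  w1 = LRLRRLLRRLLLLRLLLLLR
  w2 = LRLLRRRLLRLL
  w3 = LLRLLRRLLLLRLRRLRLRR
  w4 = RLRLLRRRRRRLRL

w1: S3 → S1 → S4 → S4 → S2 → S0 → S0 → S0 → S4 → S2 → S2 → S2 → S2 → S2 → S0 → S0 → S0 → S0 → S0 → S0 → S4  → end S4, accepted
w2: S3 → S1 → S4 → S4 → S4 → S2 → S0 → S4 → S4 → S4 → S2 → S2 → S2  → end S2, accepted
w3: S3 → S1 → S4 → S2 → S2 → S2 → S0 → S4 → S4 → S4 → S4 → S4 → S2 → S2 → S0 → S4 → S4 → S2 → S2 → S0 → S4  → end S4, accepted
w4: S3 → S3 → S1 → S4 → S4 → S4 → S2 → S0 → S4 → S2 → S0 → S4 → S4 → S2 → S2  → end S2, accepted

4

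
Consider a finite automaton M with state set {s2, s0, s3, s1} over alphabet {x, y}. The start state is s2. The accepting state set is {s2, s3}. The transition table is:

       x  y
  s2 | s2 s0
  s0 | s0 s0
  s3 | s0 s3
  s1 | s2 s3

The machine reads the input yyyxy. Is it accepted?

No

start at s2
read 'y': s2 → s0
read 'y': s0 → s0
read 'y': s0 → s0
read 'x': s0 → s0
read 'y': s0 → s0
End state s0 is not accepting.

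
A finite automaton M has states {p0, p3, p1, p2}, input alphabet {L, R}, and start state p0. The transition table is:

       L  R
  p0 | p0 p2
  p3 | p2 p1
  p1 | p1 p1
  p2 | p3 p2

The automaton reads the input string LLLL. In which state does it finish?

p0 → p0 → p0 → p0 → p0

p0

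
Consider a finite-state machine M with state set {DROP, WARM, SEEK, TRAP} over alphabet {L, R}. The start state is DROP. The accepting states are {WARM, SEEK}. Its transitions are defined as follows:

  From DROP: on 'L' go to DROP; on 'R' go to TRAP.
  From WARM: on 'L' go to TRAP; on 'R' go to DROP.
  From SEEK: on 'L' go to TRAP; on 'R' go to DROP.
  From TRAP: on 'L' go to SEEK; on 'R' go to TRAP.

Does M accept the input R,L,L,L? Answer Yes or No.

start at DROP
read 'R': DROP → TRAP
read 'L': TRAP → SEEK
read 'L': SEEK → TRAP
read 'L': TRAP → SEEK
End state SEEK is accepting.

Yes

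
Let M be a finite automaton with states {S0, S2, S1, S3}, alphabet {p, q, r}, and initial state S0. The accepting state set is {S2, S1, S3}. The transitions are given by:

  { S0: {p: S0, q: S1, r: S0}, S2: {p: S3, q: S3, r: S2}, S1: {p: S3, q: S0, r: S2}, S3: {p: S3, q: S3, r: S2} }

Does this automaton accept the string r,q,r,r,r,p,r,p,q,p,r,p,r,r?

Yes

Trace: S0 -r-> S0 -q-> S1 -r-> S2 -r-> S2 -r-> S2 -p-> S3 -r-> S2 -p-> S3 -q-> S3 -p-> S3 -r-> S2 -p-> S3 -r-> S2 -r-> S2
End state S2 is accepting.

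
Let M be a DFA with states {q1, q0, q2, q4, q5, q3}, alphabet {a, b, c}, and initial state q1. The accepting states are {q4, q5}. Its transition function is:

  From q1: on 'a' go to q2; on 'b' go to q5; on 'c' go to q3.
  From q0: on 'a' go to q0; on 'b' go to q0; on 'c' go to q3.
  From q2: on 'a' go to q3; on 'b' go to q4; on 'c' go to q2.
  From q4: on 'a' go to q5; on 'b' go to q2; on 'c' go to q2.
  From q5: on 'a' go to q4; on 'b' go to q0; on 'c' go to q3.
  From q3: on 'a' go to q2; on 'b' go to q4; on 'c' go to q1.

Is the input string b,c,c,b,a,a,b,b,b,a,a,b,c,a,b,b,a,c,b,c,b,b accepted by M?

q1 → q5 → q3 → q1 → q5 → q4 → q5 → q0 → q0 → q0 → q0 → q0 → q0 → q3 → q2 → q4 → q2 → q3 → q1 → q5 → q3 → q4 → q2
End state q2 is not accepting.

No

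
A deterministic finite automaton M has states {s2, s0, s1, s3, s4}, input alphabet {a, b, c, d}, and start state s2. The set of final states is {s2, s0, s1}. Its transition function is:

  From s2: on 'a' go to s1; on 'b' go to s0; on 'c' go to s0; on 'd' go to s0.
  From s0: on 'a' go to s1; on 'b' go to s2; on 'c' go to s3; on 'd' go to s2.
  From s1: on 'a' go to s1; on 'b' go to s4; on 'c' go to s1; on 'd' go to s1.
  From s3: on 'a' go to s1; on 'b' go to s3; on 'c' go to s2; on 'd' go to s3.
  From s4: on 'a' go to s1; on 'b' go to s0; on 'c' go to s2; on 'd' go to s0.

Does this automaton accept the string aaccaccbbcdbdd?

No

Trace: s2 -a-> s1 -a-> s1 -c-> s1 -c-> s1 -a-> s1 -c-> s1 -c-> s1 -b-> s4 -b-> s0 -c-> s3 -d-> s3 -b-> s3 -d-> s3 -d-> s3
End state s3 is not accepting.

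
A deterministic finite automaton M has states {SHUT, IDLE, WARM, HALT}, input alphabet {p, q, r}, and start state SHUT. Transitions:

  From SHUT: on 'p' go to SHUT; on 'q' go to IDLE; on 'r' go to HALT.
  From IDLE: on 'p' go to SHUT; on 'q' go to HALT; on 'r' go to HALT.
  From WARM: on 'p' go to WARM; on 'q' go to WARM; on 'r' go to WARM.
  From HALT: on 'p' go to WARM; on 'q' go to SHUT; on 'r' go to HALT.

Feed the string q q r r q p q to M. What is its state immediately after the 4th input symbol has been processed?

HALT

start at SHUT
read 'q': SHUT → IDLE
read 'q': IDLE → HALT
read 'r': HALT → HALT
read 'r': HALT → HALT
After 4 symbols: HALT.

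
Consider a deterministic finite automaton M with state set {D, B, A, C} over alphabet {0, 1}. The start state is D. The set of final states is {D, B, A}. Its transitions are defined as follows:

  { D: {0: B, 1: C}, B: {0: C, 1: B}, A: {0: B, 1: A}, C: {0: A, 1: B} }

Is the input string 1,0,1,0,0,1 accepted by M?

D → C → A → A → B → C → B
End state B is accepting.

Yes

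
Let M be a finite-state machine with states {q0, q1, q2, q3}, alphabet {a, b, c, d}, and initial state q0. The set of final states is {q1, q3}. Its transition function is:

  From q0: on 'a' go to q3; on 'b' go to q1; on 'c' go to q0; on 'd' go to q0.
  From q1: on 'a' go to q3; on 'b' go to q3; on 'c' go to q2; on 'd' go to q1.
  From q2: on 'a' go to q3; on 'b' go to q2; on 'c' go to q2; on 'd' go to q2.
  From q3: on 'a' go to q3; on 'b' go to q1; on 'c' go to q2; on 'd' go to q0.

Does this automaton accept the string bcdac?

Trace: q0 -b-> q1 -c-> q2 -d-> q2 -a-> q3 -c-> q2
End state q2 is not accepting.

No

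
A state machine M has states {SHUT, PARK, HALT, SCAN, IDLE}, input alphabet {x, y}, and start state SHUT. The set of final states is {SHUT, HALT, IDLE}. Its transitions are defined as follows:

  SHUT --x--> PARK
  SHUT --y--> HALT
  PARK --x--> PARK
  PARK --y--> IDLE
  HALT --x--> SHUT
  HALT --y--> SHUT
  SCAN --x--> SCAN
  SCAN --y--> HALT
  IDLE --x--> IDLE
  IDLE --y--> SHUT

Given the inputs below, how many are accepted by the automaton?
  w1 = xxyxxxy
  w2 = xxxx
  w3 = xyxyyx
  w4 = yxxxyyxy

3

w1: Trace: SHUT -x-> PARK -x-> PARK -y-> IDLE -x-> IDLE -x-> IDLE -x-> IDLE -y-> SHUT  → end SHUT, accepted
w2: Trace: SHUT -x-> PARK -x-> PARK -x-> PARK -x-> PARK  → end PARK, rejected
w3: Trace: SHUT -x-> PARK -y-> IDLE -x-> IDLE -y-> SHUT -y-> HALT -x-> SHUT  → end SHUT, accepted
w4: Trace: SHUT -y-> HALT -x-> SHUT -x-> PARK -x-> PARK -y-> IDLE -y-> SHUT -x-> PARK -y-> IDLE  → end IDLE, accepted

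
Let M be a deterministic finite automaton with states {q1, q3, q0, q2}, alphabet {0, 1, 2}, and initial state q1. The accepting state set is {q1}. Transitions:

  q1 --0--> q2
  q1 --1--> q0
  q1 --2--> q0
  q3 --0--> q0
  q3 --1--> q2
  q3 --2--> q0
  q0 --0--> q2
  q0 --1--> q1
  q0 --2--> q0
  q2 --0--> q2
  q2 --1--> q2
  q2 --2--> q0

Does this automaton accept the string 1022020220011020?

q1 → q0 → q2 → q0 → q0 → q2 → q0 → q2 → q0 → q0 → q2 → q2 → q2 → q2 → q2 → q0 → q2
End state q2 is not accepting.

No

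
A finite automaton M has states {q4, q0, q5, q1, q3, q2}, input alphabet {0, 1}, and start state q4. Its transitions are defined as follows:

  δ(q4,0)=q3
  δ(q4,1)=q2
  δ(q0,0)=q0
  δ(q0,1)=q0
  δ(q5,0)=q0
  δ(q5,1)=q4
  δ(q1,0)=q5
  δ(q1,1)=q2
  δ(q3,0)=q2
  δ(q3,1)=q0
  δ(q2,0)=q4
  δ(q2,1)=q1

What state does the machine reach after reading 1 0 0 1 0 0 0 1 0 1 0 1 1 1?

q0

Trace: q4 -1-> q2 -0-> q4 -0-> q3 -1-> q0 -0-> q0 -0-> q0 -0-> q0 -1-> q0 -0-> q0 -1-> q0 -0-> q0 -1-> q0 -1-> q0 -1-> q0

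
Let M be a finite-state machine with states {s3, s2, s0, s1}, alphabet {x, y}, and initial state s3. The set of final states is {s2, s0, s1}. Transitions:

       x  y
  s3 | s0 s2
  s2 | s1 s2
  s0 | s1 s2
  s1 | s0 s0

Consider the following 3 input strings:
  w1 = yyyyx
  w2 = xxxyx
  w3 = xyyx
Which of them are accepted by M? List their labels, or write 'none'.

w1, w2, w3

w1:
  start at s3
  read 'y': s3 → s2
  read 'y': s2 → s2
  read 'y': s2 → s2
  read 'y': s2 → s2
  read 'x': s2 → s1
  end s1, accepted
w2:
  start at s3
  read 'x': s3 → s0
  read 'x': s0 → s1
  read 'x': s1 → s0
  read 'y': s0 → s2
  read 'x': s2 → s1
  end s1, accepted
w3:
  start at s3
  read 'x': s3 → s0
  read 'y': s0 → s2
  read 'y': s2 → s2
  read 'x': s2 → s1
  end s1, accepted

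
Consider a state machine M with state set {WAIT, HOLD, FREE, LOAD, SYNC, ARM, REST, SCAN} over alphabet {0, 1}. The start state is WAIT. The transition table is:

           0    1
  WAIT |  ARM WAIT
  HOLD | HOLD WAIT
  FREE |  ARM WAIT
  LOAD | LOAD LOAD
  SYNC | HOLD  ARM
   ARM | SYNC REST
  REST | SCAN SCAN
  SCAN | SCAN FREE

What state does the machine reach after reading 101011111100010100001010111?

WAIT → WAIT → ARM → REST → SCAN → FREE → WAIT → WAIT → WAIT → WAIT → WAIT → ARM → SYNC → HOLD → WAIT → ARM → REST → SCAN → SCAN → SCAN → SCAN → FREE → ARM → REST → SCAN → FREE → WAIT → WAIT

WAIT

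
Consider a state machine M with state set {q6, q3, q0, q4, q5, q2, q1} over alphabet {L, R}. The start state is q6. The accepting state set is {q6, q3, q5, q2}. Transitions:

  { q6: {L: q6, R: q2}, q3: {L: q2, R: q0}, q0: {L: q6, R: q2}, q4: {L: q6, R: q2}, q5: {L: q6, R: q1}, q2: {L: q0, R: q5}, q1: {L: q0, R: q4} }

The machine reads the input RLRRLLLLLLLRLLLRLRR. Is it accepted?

Yes

q6 → q2 → q0 → q2 → q5 → q6 → q6 → q6 → q6 → q6 → q6 → q6 → q2 → q0 → q6 → q6 → q2 → q0 → q2 → q5
End state q5 is accepting.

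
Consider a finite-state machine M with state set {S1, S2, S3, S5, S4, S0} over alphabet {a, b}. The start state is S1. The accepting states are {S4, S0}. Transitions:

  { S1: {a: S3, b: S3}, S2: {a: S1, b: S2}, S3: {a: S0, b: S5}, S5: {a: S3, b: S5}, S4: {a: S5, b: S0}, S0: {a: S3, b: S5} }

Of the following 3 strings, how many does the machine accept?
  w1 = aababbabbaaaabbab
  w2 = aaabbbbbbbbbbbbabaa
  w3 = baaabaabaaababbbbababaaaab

w1: S1 → S3 → S0 → S5 → S3 → S5 → S5 → S3 → S5 → S5 → S3 → S0 → S3 → S0 → S5 → S5 → S3 → S5  → end S5, rejected
w2: S1 → S3 → S0 → S3 → S5 → S5 → S5 → S5 → S5 → S5 → S5 → S5 → S5 → S5 → S5 → S5 → S3 → S5 → S3 → S0  → end S0, accepted
w3: S1 → S3 → S0 → S3 → S0 → S5 → S3 → S0 → S5 → S3 → S0 → S3 → S5 → S3 → S5 → S5 → S5 → S5 → S3 → S5 → S3 → S5 → S3 → S0 → S3 → S0 → S5  → end S5, rejected

1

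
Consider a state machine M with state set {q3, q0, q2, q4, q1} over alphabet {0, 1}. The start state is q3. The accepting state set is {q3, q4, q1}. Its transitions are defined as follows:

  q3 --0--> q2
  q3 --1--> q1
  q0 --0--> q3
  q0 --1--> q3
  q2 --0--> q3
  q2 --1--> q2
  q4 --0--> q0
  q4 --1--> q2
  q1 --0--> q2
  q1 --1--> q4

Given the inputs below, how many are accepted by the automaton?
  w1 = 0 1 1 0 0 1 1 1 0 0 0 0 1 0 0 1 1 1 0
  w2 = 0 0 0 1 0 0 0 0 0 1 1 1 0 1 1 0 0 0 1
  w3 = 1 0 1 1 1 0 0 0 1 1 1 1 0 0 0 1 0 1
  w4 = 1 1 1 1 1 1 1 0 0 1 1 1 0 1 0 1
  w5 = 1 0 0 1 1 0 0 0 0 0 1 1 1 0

w1: Trace: q3 -0-> q2 -1-> q2 -1-> q2 -0-> q3 -0-> q2 -1-> q2 -1-> q2 -1-> q2 -0-> q3 -0-> q2 -0-> q3 -0-> q2 -1-> q2 -0-> q3 -0-> q2 -1-> q2 -1-> q2 -1-> q2 -0-> q3  → end q3, accepted
w2: Trace: q3 -0-> q2 -0-> q3 -0-> q2 -1-> q2 -0-> q3 -0-> q2 -0-> q3 -0-> q2 -0-> q3 -1-> q1 -1-> q4 -1-> q2 -0-> q3 -1-> q1 -1-> q4 -0-> q0 -0-> q3 -0-> q2 -1-> q2  → end q2, rejected
w3: Trace: q3 -1-> q1 -0-> q2 -1-> q2 -1-> q2 -1-> q2 -0-> q3 -0-> q2 -0-> q3 -1-> q1 -1-> q4 -1-> q2 -1-> q2 -0-> q3 -0-> q2 -0-> q3 -1-> q1 -0-> q2 -1-> q2  → end q2, rejected
w4: Trace: q3 -1-> q1 -1-> q4 -1-> q2 -1-> q2 -1-> q2 -1-> q2 -1-> q2 -0-> q3 -0-> q2 -1-> q2 -1-> q2 -1-> q2 -0-> q3 -1-> q1 -0-> q2 -1-> q2  → end q2, rejected
w5: Trace: q3 -1-> q1 -0-> q2 -0-> q3 -1-> q1 -1-> q4 -0-> q0 -0-> q3 -0-> q2 -0-> q3 -0-> q2 -1-> q2 -1-> q2 -1-> q2 -0-> q3  → end q3, accepted

2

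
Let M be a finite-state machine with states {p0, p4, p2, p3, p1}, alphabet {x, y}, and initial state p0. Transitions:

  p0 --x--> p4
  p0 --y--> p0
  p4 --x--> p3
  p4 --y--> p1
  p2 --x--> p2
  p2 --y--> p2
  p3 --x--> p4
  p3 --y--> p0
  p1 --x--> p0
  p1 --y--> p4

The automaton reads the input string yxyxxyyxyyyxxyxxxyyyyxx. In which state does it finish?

p4

p0 → p0 → p4 → p1 → p0 → p4 → p1 → p4 → p3 → p0 → p0 → p0 → p4 → p3 → p0 → p4 → p3 → p4 → p1 → p4 → p1 → p4 → p3 → p4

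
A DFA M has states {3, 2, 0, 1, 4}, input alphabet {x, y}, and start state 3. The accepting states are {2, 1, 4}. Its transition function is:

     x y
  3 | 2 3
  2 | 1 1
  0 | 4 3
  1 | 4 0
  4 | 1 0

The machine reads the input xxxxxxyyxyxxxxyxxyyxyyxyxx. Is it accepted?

3 → 2 → 1 → 4 → 1 → 4 → 1 → 0 → 3 → 2 → 1 → 4 → 1 → 4 → 1 → 0 → 4 → 1 → 0 → 3 → 2 → 1 → 0 → 4 → 0 → 4 → 1
End state 1 is accepting.

Yes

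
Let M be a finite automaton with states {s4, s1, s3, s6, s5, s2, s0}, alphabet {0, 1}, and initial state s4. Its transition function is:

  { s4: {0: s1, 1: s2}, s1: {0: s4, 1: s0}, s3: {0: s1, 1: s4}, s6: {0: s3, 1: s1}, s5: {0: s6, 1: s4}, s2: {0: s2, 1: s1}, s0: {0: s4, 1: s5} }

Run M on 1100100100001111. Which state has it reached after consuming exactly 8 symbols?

s0

s4 → s2 → s1 → s4 → s1 → s0 → s4 → s1 → s0
After 8 symbols: s0.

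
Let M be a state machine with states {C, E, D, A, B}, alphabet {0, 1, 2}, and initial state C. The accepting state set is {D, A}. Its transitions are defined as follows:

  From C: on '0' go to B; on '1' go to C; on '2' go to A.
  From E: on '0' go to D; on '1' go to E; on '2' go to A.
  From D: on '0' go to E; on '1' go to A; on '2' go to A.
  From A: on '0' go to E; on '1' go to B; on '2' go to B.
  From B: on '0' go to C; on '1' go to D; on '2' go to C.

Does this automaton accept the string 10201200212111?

Trace: C -1-> C -0-> B -2-> C -0-> B -1-> D -2-> A -0-> E -0-> D -2-> A -1-> B -2-> C -1-> C -1-> C -1-> C
End state C is not accepting.

No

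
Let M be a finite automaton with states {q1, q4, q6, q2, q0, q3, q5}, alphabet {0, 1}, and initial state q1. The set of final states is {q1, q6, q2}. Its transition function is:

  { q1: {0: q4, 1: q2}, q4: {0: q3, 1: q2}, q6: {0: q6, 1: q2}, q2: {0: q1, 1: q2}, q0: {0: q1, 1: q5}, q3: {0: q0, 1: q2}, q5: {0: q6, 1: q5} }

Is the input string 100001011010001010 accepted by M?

Yes

q1 → q2 → q1 → q4 → q3 → q0 → q5 → q6 → q2 → q2 → q1 → q2 → q1 → q4 → q3 → q2 → q1 → q2 → q1
End state q1 is accepting.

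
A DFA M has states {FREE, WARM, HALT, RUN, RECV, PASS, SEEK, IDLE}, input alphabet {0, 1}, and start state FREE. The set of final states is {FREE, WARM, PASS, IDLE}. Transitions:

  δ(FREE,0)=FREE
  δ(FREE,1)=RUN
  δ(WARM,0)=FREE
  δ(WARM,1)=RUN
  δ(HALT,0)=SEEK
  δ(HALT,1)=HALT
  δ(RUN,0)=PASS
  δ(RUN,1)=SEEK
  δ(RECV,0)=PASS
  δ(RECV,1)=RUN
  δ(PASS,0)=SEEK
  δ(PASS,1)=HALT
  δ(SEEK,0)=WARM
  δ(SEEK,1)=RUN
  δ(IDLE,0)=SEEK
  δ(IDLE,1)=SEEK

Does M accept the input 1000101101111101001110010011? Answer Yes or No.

No

FREE → RUN → PASS → SEEK → WARM → RUN → PASS → HALT → HALT → SEEK → RUN → SEEK → RUN → SEEK → RUN → PASS → HALT → SEEK → WARM → RUN → SEEK → RUN → PASS → SEEK → RUN → PASS → SEEK → RUN → SEEK
End state SEEK is not accepting.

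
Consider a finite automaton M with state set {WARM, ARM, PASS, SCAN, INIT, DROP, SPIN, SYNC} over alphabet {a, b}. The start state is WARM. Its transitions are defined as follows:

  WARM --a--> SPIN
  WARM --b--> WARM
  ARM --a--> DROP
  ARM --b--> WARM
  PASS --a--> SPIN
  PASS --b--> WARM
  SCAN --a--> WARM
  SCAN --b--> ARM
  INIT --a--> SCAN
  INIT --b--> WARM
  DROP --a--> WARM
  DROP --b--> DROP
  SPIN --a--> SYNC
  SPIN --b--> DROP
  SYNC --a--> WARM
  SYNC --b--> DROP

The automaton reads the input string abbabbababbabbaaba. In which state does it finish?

start at WARM
read 'a': WARM → SPIN
read 'b': SPIN → DROP
read 'b': DROP → DROP
read 'a': DROP → WARM
read 'b': WARM → WARM
read 'b': WARM → WARM
read 'a': WARM → SPIN
read 'b': SPIN → DROP
read 'a': DROP → WARM
read 'b': WARM → WARM
read 'b': WARM → WARM
read 'a': WARM → SPIN
read 'b': SPIN → DROP
read 'b': DROP → DROP
read 'a': DROP → WARM
read 'a': WARM → SPIN
read 'b': SPIN → DROP
read 'a': DROP → WARM

WARM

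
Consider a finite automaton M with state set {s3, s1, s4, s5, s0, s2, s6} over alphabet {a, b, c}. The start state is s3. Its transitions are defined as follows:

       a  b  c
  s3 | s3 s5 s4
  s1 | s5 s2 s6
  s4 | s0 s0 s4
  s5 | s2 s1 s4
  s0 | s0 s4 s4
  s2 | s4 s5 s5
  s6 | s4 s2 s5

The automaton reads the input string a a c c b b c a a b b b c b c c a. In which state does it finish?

s0

s3 → s3 → s3 → s4 → s4 → s0 → s4 → s4 → s0 → s0 → s4 → s0 → s4 → s4 → s0 → s4 → s4 → s0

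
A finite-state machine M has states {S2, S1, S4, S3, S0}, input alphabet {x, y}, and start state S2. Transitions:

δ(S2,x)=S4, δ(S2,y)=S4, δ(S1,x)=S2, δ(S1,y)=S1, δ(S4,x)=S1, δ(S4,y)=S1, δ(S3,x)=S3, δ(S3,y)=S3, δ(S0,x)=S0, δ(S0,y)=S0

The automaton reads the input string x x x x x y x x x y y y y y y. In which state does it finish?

start at S2
read 'x': S2 → S4
read 'x': S4 → S1
read 'x': S1 → S2
read 'x': S2 → S4
read 'x': S4 → S1
read 'y': S1 → S1
read 'x': S1 → S2
read 'x': S2 → S4
read 'x': S4 → S1
read 'y': S1 → S1
read 'y': S1 → S1
read 'y': S1 → S1
read 'y': S1 → S1
read 'y': S1 → S1
read 'y': S1 → S1

S1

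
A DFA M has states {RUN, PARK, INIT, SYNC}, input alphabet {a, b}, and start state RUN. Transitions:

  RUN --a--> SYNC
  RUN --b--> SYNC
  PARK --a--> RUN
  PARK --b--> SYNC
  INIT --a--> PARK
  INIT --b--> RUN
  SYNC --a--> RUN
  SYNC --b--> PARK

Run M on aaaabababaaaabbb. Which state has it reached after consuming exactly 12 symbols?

RUN → SYNC → RUN → SYNC → RUN → SYNC → RUN → SYNC → RUN → SYNC → RUN → SYNC → RUN
After 12 symbols: RUN.

RUN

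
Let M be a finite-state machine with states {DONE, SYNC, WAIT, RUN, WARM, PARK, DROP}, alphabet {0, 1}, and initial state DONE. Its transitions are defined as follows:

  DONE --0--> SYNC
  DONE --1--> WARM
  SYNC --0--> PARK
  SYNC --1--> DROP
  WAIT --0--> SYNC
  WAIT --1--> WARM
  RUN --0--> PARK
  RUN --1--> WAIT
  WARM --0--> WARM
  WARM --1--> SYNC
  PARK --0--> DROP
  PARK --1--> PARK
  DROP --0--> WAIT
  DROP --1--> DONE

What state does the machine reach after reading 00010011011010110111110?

start at DONE
read '0': DONE → SYNC
read '0': SYNC → PARK
read '0': PARK → DROP
read '1': DROP → DONE
read '0': DONE → SYNC
read '0': SYNC → PARK
read '1': PARK → PARK
read '1': PARK → PARK
read '0': PARK → DROP
read '1': DROP → DONE
read '1': DONE → WARM
read '0': WARM → WARM
read '1': WARM → SYNC
read '0': SYNC → PARK
read '1': PARK → PARK
read '1': PARK → PARK
read '0': PARK → DROP
read '1': DROP → DONE
read '1': DONE → WARM
read '1': WARM → SYNC
read '1': SYNC → DROP
read '1': DROP → DONE
read '0': DONE → SYNC

SYNC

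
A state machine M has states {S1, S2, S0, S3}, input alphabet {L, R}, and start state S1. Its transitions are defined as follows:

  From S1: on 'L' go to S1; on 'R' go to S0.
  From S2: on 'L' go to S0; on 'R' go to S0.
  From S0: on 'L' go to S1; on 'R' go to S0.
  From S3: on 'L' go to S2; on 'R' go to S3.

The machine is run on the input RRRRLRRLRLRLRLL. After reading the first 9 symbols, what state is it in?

S0

start at S1
read 'R': S1 → S0
read 'R': S0 → S0
read 'R': S0 → S0
read 'R': S0 → S0
read 'L': S0 → S1
read 'R': S1 → S0
read 'R': S0 → S0
read 'L': S0 → S1
read 'R': S1 → S0
After 9 symbols: S0.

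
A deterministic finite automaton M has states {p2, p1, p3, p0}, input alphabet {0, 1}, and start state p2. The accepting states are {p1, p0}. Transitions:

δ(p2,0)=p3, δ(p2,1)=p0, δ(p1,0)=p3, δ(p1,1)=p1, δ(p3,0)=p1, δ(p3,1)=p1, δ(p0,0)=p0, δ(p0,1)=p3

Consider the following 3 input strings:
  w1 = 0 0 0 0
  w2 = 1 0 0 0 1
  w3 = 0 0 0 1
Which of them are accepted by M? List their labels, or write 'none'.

w1:
  start at p2
  read '0': p2 → p3
  read '0': p3 → p1
  read '0': p1 → p3
  read '0': p3 → p1
  end p1, accepted
w2:
  start at p2
  read '1': p2 → p0
  read '0': p0 → p0
  read '0': p0 → p0
  read '0': p0 → p0
  read '1': p0 → p3
  end p3, rejected
w3:
  start at p2
  read '0': p2 → p3
  read '0': p3 → p1
  read '0': p1 → p3
  read '1': p3 → p1
  end p1, accepted

w1, w3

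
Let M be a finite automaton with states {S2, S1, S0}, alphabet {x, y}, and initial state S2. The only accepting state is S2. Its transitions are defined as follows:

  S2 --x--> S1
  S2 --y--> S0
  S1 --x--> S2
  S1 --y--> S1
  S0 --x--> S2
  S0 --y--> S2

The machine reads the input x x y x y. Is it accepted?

Trace: S2 -x-> S1 -x-> S2 -y-> S0 -x-> S2 -y-> S0
End state S0 is not accepting.

No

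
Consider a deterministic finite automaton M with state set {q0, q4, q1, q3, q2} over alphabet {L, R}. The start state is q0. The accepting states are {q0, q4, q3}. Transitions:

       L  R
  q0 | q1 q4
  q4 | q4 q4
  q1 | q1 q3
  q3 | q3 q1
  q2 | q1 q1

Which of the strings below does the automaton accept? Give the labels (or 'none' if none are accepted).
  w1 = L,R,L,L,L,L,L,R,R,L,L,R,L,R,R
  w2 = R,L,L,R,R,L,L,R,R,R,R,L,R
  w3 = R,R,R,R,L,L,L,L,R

w1: q0 → q1 → q3 → q3 → q3 → q3 → q3 → q3 → q1 → q3 → q3 → q3 → q1 → q1 → q3 → q1  → end q1, rejected
w2: q0 → q4 → q4 → q4 → q4 → q4 → q4 → q4 → q4 → q4 → q4 → q4 → q4 → q4  → end q4, accepted
w3: q0 → q4 → q4 → q4 → q4 → q4 → q4 → q4 → q4 → q4  → end q4, accepted

w2, w3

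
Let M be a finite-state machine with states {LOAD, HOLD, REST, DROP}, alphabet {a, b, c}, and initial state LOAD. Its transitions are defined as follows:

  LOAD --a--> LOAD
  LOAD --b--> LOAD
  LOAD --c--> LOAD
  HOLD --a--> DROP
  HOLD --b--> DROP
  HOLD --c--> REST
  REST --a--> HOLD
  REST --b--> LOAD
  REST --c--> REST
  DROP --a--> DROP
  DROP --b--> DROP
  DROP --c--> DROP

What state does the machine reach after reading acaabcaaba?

LOAD → LOAD → LOAD → LOAD → LOAD → LOAD → LOAD → LOAD → LOAD → LOAD → LOAD

LOAD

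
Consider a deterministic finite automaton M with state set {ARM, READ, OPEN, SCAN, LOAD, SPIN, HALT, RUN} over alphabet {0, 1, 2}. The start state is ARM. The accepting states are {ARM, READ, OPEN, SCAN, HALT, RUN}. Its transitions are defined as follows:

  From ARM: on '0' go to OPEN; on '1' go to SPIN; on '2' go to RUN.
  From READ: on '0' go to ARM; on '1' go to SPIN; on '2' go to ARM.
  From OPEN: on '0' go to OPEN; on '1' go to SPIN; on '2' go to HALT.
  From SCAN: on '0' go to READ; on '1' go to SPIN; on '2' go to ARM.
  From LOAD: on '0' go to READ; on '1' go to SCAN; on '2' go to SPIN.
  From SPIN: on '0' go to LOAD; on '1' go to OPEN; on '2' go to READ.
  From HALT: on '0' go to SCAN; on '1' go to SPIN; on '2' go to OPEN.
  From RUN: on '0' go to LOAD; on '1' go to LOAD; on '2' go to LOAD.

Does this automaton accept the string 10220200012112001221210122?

start at ARM
read '1': ARM → SPIN
read '0': SPIN → LOAD
read '2': LOAD → SPIN
read '2': SPIN → READ
read '0': READ → ARM
read '2': ARM → RUN
read '0': RUN → LOAD
read '0': LOAD → READ
read '0': READ → ARM
read '1': ARM → SPIN
read '2': SPIN → READ
read '1': READ → SPIN
read '1': SPIN → OPEN
read '2': OPEN → HALT
read '0': HALT → SCAN
read '0': SCAN → READ
read '1': READ → SPIN
read '2': SPIN → READ
read '2': READ → ARM
read '1': ARM → SPIN
read '2': SPIN → READ
read '1': READ → SPIN
read '0': SPIN → LOAD
read '1': LOAD → SCAN
read '2': SCAN → ARM
read '2': ARM → RUN
End state RUN is accepting.

Yes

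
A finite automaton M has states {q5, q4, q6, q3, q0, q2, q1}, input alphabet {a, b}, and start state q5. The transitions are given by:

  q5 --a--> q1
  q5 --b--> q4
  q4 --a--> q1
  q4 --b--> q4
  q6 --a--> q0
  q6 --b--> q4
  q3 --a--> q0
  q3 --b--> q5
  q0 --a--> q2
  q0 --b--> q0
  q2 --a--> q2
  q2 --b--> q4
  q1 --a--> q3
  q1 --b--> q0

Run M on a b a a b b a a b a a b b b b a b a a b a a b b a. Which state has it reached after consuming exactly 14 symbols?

q4

q5 → q1 → q0 → q2 → q2 → q4 → q4 → q1 → q3 → q5 → q1 → q3 → q5 → q4 → q4
After 14 symbols: q4.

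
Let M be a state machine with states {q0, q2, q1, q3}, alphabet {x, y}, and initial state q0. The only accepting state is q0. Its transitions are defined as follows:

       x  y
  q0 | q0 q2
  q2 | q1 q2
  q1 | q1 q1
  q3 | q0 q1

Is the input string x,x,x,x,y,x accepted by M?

No

q0 → q0 → q0 → q0 → q0 → q2 → q1
End state q1 is not accepting.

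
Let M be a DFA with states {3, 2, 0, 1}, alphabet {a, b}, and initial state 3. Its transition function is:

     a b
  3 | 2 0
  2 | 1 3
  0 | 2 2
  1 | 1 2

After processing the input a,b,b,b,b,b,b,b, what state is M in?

start at 3
read 'a': 3 → 2
read 'b': 2 → 3
read 'b': 3 → 0
read 'b': 0 → 2
read 'b': 2 → 3
read 'b': 3 → 0
read 'b': 0 → 2
read 'b': 2 → 3

3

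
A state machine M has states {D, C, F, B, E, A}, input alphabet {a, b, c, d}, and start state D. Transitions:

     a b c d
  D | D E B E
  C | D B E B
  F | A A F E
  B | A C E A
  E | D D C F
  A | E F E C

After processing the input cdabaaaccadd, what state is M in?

F

Trace: D -c-> B -d-> A -a-> E -b-> D -a-> D -a-> D -a-> D -c-> B -c-> E -a-> D -d-> E -d-> F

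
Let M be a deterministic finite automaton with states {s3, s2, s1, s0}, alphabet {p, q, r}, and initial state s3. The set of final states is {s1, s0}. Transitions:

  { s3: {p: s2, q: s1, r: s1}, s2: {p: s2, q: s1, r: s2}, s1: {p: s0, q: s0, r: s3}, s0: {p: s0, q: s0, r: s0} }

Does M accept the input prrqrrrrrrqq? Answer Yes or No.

Trace: s3 -p-> s2 -r-> s2 -r-> s2 -q-> s1 -r-> s3 -r-> s1 -r-> s3 -r-> s1 -r-> s3 -r-> s1 -q-> s0 -q-> s0
End state s0 is accepting.

Yes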